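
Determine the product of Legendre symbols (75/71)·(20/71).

By multiplicativity, (75·20/71) = (75/71)·(20/71).
First factor (75/71):
Reduce the numerator: 75 ≡ 4 (mod 71), so (75/71) = (4/71).
Factor out 2: 4 = 2^2. Since 71 ≡ 7 (mod 8), (2/71) = +1, and (2/71)^2 = +1. Now have (1/71).
(1/71) = 1. Collecting the sign factors: 1.
Second factor (20/71):
Factor out 2: 20 = 2^2·5. Since 71 ≡ 7 (mod 8), (2/71) = +1, and (2/71)^2 = +1. Now have (5/71).
5 ≡ 1 (mod 4), so quadratic reciprocity gives (5/71) = (71/5). Reduce: 71 ≡ 1 (mod 5). Now have (1/5).
(1/5) = 1. Collecting the sign factors: 1.
Product: (1)·(1) = 1.

1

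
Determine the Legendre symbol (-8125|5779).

1

(-8125|5779)
  = (3433|5779)    [-8125 ≡ 3433 mod 5779]
  = (5779|3433)    [QR: 3433 ≡ 1 mod 4, sign kept]
  = (2346|3433)    [5779 ≡ 2346 mod 3433]
  = (1173|3433)    [3433 ≡ 1 mod 8 ⇒ (2|3433) = +1]
  = (3433|1173)    [QR: 1173 ≡ 1 mod 4, sign kept]
  = (1087|1173)    [3433 ≡ 1087 mod 1173]
  = (1173|1087)    [QR: 1173 ≡ 1 mod 4, sign kept]
  = (86|1087)    [1173 ≡ 86 mod 1087]
  = (43|1087)    [1087 ≡ 7 mod 8 ⇒ (2|1087) = +1]
  = -(1087|43)    [QR: both ≡ 3 mod 4, sign flips]
  = -(12|43)    [1087 ≡ 12 mod 43]
  = -(3|43)    [43 ≡ 3 mod 8 ⇒ (2|43)^2 = +1]
  = (43|3)    [QR: both ≡ 3 mod 4, sign flips]
  = (1|3)    [43 ≡ 1 mod 3]
  = 1    [(1|3) = 1]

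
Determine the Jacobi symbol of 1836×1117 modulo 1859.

By multiplicativity, (1836·1117|1859) = (1836|1859)·(1117|1859).
First factor (1836|1859):
(1836|1859)
  = (459|1859)    [1859 ≡ 3 mod 8 ⇒ (2|1859)^2 = +1]
  = -(1859|459)    [QR: both ≡ 3 mod 4, sign flips]
  = -(23|459)    [1859 ≡ 23 mod 459]
  = (459|23)    [QR: both ≡ 3 mod 4, sign flips]
  = (22|23)    [459 ≡ 22 mod 23]
  = (11|23)    [23 ≡ 7 mod 8 ⇒ (2|23) = +1]
  = -(23|11)    [QR: both ≡ 3 mod 4, sign flips]
  = -(1|11)    [23 ≡ 1 mod 11]
  = -1    [(1|11) = 1]
Second factor (1117|1859):
(1117|1859)
  = (1859|1117)    [QR: 1117 ≡ 1 mod 4, sign kept]
  = (742|1117)    [1859 ≡ 742 mod 1117]
  = -(371|1117)    [1117 ≡ 5 mod 8 ⇒ (2|1117) = -1]
  = -(1117|371)    [QR: 1117 ≡ 1 mod 4, sign kept]
  = -(4|371)    [1117 ≡ 4 mod 371]
  = -(1|371)    [371 ≡ 3 mod 8 ⇒ (2|371)^2 = +1]
  = -1    [(1|371) = 1]
Product: (-1)·(-1) = 1.

1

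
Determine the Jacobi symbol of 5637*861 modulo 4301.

By multiplicativity, (5637·861/4301) = (5637/4301)·(861/4301).
First factor (5637/4301):
Reduce the numerator: 5637 ≡ 1336 (mod 4301), so (5637/4301) = (1336/4301).
Factor out 2: 1336 = 2^3·167. Since 4301 ≡ 5 (mod 8), (2/4301) = -1, and (2/4301)^3 = -1. Now have -(167/4301).
4301 ≡ 1 (mod 4), so quadratic reciprocity gives (167/4301) = (4301/167). Reduce: 4301 ≡ 126 (mod 167). Now have -(126/167).
Factor out 2: 126 = 2·63. Since 167 ≡ 7 (mod 8), (2/167) = +1. Now have -(63/167).
Both 63 ≡ 3 and 167 ≡ 3 (mod 4), so reciprocity gives (63/167) = -(167/63). Reduce: 167 ≡ 41 (mod 63). Now have (41/63).
41 ≡ 1 (mod 4), so quadratic reciprocity gives (41/63) = (63/41). Reduce: 63 ≡ 22 (mod 41). Now have (22/41).
Factor out 2: 22 = 2·11. Since 41 ≡ 1 (mod 8), (2/41) = +1. Now have (11/41).
41 ≡ 1 (mod 4), so quadratic reciprocity gives (11/41) = (41/11). Reduce: 41 ≡ 8 (mod 11). Now have (8/11).
Factor out 2: 8 = 2^3. Since 11 ≡ 3 (mod 8), (2/11) = -1, and (2/11)^3 = -1. Now have -(1/11).
(1/11) = 1. Collecting the sign factors: -1.
Second factor (861/4301):
861 ≡ 1 (mod 4), so quadratic reciprocity gives (861/4301) = (4301/861). Reduce: 4301 ≡ 857 (mod 861). Now have (857/861).
857 ≡ 1 (mod 4), so quadratic reciprocity gives (857/861) = (861/857). Reduce: 861 ≡ 4 (mod 857). Now have (4/857).
Factor out 2: 4 = 2^2. Since 857 ≡ 1 (mod 8), (2/857) = +1, and (2/857)^2 = +1. Now have (1/857).
(1/857) = 1. Collecting the sign factors: 1.
Product: (-1)·(1) = -1.

-1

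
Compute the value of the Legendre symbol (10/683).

1

Factor out 2: 10 = 2·5. Since 683 ≡ 3 (mod 8), (2/683) = -1. Now have -(5/683).
5 ≡ 1 (mod 4), so quadratic reciprocity gives (5/683) = (683/5). Reduce: 683 ≡ 3 (mod 5). Now have -(3/5).
5 ≡ 1 (mod 4), so quadratic reciprocity gives (3/5) = (5/3). Reduce: 5 ≡ 2 (mod 3). Now have -(2/3).
Factor out 2: 2 = 2. Since 3 ≡ 3 (mod 8), (2/3) = -1. Now have (1/3).
(1/3) = 1. Collecting the sign factors: 1.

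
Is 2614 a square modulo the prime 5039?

yes

Factor out 2: 2614 = 2·1307. Since 5039 ≡ 7 (mod 8), (2/5039) = +1. Now have (1307/5039).
Both 1307 ≡ 3 and 5039 ≡ 3 (mod 4), so reciprocity gives (1307/5039) = -(5039/1307). Reduce: 5039 ≡ 1118 (mod 1307). Now have -(1118/1307).
Factor out 2: 1118 = 2·559. Since 1307 ≡ 3 (mod 8), (2/1307) = -1. Now have (559/1307).
Both 559 ≡ 3 and 1307 ≡ 3 (mod 4), so reciprocity gives (559/1307) = -(1307/559). Reduce: 1307 ≡ 189 (mod 559). Now have -(189/559).
189 ≡ 1 (mod 4), so quadratic reciprocity gives (189/559) = (559/189). Reduce: 559 ≡ 181 (mod 189). Now have -(181/189).
181 ≡ 1 (mod 4), so quadratic reciprocity gives (181/189) = (189/181). Reduce: 189 ≡ 8 (mod 181). Now have -(8/181).
Factor out 2: 8 = 2^3. Since 181 ≡ 5 (mod 8), (2/181) = -1, and (2/181)^3 = -1. Now have (1/181).
(1/181) = 1. Collecting the sign factors: 1.
(2614/5039) = 1, and 5039 is prime, so 2614 is a quadratic residue mod 5039.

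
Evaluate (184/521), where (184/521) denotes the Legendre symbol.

-1

(184/521)
  = (23/521)    [521 ≡ 1 mod 8 ⇒ (2/521)^3 = +1]
  = (521/23)    [QR: 521 ≡ 1 mod 4, sign kept]
  = (15/23)    [521 ≡ 15 mod 23]
  = -(23/15)    [QR: both ≡ 3 mod 4, sign flips]
  = -(8/15)    [23 ≡ 8 mod 15]
  = -(1/15)    [15 ≡ 7 mod 8 ⇒ (2/15)^3 = +1]
  = -1    [(1/15) = 1]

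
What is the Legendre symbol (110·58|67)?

By multiplicativity, (110·58|67) = (110|67)·(58|67).
First factor (110|67):
(110|67)
  = (43|67)    [110 ≡ 43 mod 67]
  = -(67|43)    [QR: both ≡ 3 mod 4, sign flips]
  = -(24|43)    [67 ≡ 24 mod 43]
  = (3|43)    [43 ≡ 3 mod 8 ⇒ (2|43)^3 = -1]
  = -(43|3)    [QR: both ≡ 3 mod 4, sign flips]
  = -(1|3)    [43 ≡ 1 mod 3]
  = -1    [(1|3) = 1]
Second factor (58|67):
(58|67)
  = -(29|67)    [67 ≡ 3 mod 8 ⇒ (2|67) = -1]
  = -(67|29)    [QR: 29 ≡ 1 mod 4, sign kept]
  = -(9|29)    [67 ≡ 9 mod 29]
  = -(29|9)    [QR: 9 ≡ 1 mod 4, sign kept]
  = -(2|9)    [29 ≡ 2 mod 9]
  = -(1|9)    [9 ≡ 1 mod 8 ⇒ (2|9) = +1]
  = -1    [(1|9) = 1]
Product: (-1)·(-1) = 1.

1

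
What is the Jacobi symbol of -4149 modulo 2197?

(-4149 / 2197)
  = (245 / 2197)    [-4149 ≡ 245 mod 2197]
  = (2197 / 245)    [QR: 245 ≡ 1 mod 4, sign kept]
  = (237 / 245)    [2197 ≡ 237 mod 245]
  = (245 / 237)    [QR: 237 ≡ 1 mod 4, sign kept]
  = (8 / 237)    [245 ≡ 8 mod 237]
  = -(1 / 237)    [237 ≡ 5 mod 8 ⇒ (2 / 237)^3 = -1]
  = -1    [(1 / 237) = 1]

-1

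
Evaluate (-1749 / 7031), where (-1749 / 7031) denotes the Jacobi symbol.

(-1749 / 7031)
  = (5282 / 7031)    [-1749 ≡ 5282 mod 7031]
  = (2641 / 7031)    [7031 ≡ 7 mod 8 ⇒ (2 / 7031) = +1]
  = (7031 / 2641)    [QR: 2641 ≡ 1 mod 4, sign kept]
  = (1749 / 2641)    [7031 ≡ 1749 mod 2641]
  = (2641 / 1749)    [QR: 1749 ≡ 1 mod 4, sign kept]
  = (892 / 1749)    [2641 ≡ 892 mod 1749]
  = (223 / 1749)    [1749 ≡ 5 mod 8 ⇒ (2 / 1749)^2 = +1]
  = (1749 / 223)    [QR: 1749 ≡ 1 mod 4, sign kept]
  = (188 / 223)    [1749 ≡ 188 mod 223]
  = (47 / 223)    [223 ≡ 7 mod 8 ⇒ (2 / 223)^2 = +1]
  = -(223 / 47)    [QR: both ≡ 3 mod 4, sign flips]
  = -(35 / 47)    [223 ≡ 35 mod 47]
  = (47 / 35)    [QR: both ≡ 3 mod 4, sign flips]
  = (12 / 35)    [47 ≡ 12 mod 35]
  = (3 / 35)    [35 ≡ 3 mod 8 ⇒ (2 / 35)^2 = +1]
  = -(35 / 3)    [QR: both ≡ 3 mod 4, sign flips]
  = -(2 / 3)    [35 ≡ 2 mod 3]
  = (1 / 3)    [3 ≡ 3 mod 8 ⇒ (2 / 3) = -1]
  = 1    [(1 / 3) = 1]

1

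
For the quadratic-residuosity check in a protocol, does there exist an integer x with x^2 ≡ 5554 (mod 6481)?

no

(5554|6481)
  = (2777|6481)    [6481 ≡ 1 mod 8 ⇒ (2|6481) = +1]
  = (6481|2777)    [QR: 2777 ≡ 1 mod 4, sign kept]
  = (927|2777)    [6481 ≡ 927 mod 2777]
  = (2777|927)    [QR: 2777 ≡ 1 mod 4, sign kept]
  = (923|927)    [2777 ≡ 923 mod 927]
  = -(927|923)    [QR: both ≡ 3 mod 4, sign flips]
  = -(4|923)    [927 ≡ 4 mod 923]
  = -(1|923)    [923 ≡ 3 mod 8 ⇒ (2|923)^2 = +1]
  = -1    [(1|923) = 1]
The Legendre symbol is -1, so x^2 ≡ 5554 (mod 6481) has no solution.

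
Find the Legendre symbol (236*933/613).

By multiplicativity, (236·933/613) = (236/613)·(933/613).
First factor (236/613):
Factor out 2: 236 = 2^2·59. Since 613 ≡ 5 (mod 8), (2/613) = -1, and (2/613)^2 = +1. Now have (59/613).
613 ≡ 1 (mod 4), so quadratic reciprocity gives (59/613) = (613/59). Reduce: 613 ≡ 23 (mod 59). Now have (23/59).
Both 23 ≡ 3 and 59 ≡ 3 (mod 4), so reciprocity gives (23/59) = -(59/23). Reduce: 59 ≡ 13 (mod 23). Now have -(13/23).
13 ≡ 1 (mod 4), so quadratic reciprocity gives (13/23) = (23/13). Reduce: 23 ≡ 10 (mod 13). Now have -(10/13).
Factor out 2: 10 = 2·5. Since 13 ≡ 5 (mod 8), (2/13) = -1. Now have (5/13).
5 ≡ 1 (mod 4), so quadratic reciprocity gives (5/13) = (13/5). Reduce: 13 ≡ 3 (mod 5). Now have (3/5).
5 ≡ 1 (mod 4), so quadratic reciprocity gives (3/5) = (5/3). Reduce: 5 ≡ 2 (mod 3). Now have (2/3).
Factor out 2: 2 = 2. Since 3 ≡ 3 (mod 8), (2/3) = -1. Now have -(1/3).
(1/3) = 1. Collecting the sign factors: -1.
Second factor (933/613):
Reduce the numerator: 933 ≡ 320 (mod 613), so (933/613) = (320/613).
Factor out 2: 320 = 2^6·5. Since 613 ≡ 5 (mod 8), (2/613) = -1, and (2/613)^6 = +1. Now have (5/613).
5 ≡ 1 (mod 4), so quadratic reciprocity gives (5/613) = (613/5). Reduce: 613 ≡ 3 (mod 5). Now have (3/5).
5 ≡ 1 (mod 4), so quadratic reciprocity gives (3/5) = (5/3). Reduce: 5 ≡ 2 (mod 3). Now have (2/3).
Factor out 2: 2 = 2. Since 3 ≡ 3 (mod 8), (2/3) = -1. Now have -(1/3).
(1/3) = 1. Collecting the sign factors: -1.
Product: (-1)·(-1) = 1.

1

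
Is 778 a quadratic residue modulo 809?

no

(778|809)
  = (389|809)    [809 ≡ 1 mod 8 ⇒ (2|809) = +1]
  = (809|389)    [QR: 389 ≡ 1 mod 4, sign kept]
  = (31|389)    [809 ≡ 31 mod 389]
  = (389|31)    [QR: 389 ≡ 1 mod 4, sign kept]
  = (17|31)    [389 ≡ 17 mod 31]
  = (31|17)    [QR: 17 ≡ 1 mod 4, sign kept]
  = (14|17)    [31 ≡ 14 mod 17]
  = (7|17)    [17 ≡ 1 mod 8 ⇒ (2|17) = +1]
  = (17|7)    [QR: 17 ≡ 1 mod 4, sign kept]
  = (3|7)    [17 ≡ 3 mod 7]
  = -(7|3)    [QR: both ≡ 3 mod 4, sign flips]
  = -(1|3)    [7 ≡ 1 mod 3]
  = -1    [(1|3) = 1]
The Legendre symbol is -1, so x^2 ≡ 778 (mod 809) has no solution.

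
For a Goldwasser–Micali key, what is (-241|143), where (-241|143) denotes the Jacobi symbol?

-1

Reduce the numerator: -241 ≡ 45 (mod 143), so (-241|143) = (45|143).
45 ≡ 1 (mod 4), so quadratic reciprocity gives (45|143) = (143|45). Reduce: 143 ≡ 8 (mod 45). Now have (8|45).
Factor out 2: 8 = 2^3. Since 45 ≡ 5 (mod 8), (2|45) = -1, and (2|45)^3 = -1. Now have -(1|45).
(1|45) = 1. Collecting the sign factors: -1.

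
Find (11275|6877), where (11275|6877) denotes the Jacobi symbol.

(11275|6877)
  = (4398|6877)    [11275 ≡ 4398 mod 6877]
  = -(2199|6877)    [6877 ≡ 5 mod 8 ⇒ (2|6877) = -1]
  = -(6877|2199)    [QR: 6877 ≡ 1 mod 4, sign kept]
  = -(280|2199)    [6877 ≡ 280 mod 2199]
  = -(35|2199)    [2199 ≡ 7 mod 8 ⇒ (2|2199)^3 = +1]
  = (2199|35)    [QR: both ≡ 3 mod 4, sign flips]
  = (29|35)    [2199 ≡ 29 mod 35]
  = (35|29)    [QR: 29 ≡ 1 mod 4, sign kept]
  = (6|29)    [35 ≡ 6 mod 29]
  = -(3|29)    [29 ≡ 5 mod 8 ⇒ (2|29) = -1]
  = -(29|3)    [QR: 29 ≡ 1 mod 4, sign kept]
  = -(2|3)    [29 ≡ 2 mod 3]
  = (1|3)    [3 ≡ 3 mod 8 ⇒ (2|3) = -1]
  = 1    [(1|3) = 1]

1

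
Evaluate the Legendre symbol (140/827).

(140/827)
  = (35/827)    [827 ≡ 3 mod 8 ⇒ (2/827)^2 = +1]
  = -(827/35)    [QR: both ≡ 3 mod 4, sign flips]
  = -(22/35)    [827 ≡ 22 mod 35]
  = (11/35)    [35 ≡ 3 mod 8 ⇒ (2/35) = -1]
  = -(35/11)    [QR: both ≡ 3 mod 4, sign flips]
  = -(2/11)    [35 ≡ 2 mod 11]
  = (1/11)    [11 ≡ 3 mod 8 ⇒ (2/11) = -1]
  = 1    [(1/11) = 1]

1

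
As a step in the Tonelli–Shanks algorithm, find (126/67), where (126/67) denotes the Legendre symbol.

1

Reduce the numerator: 126 ≡ 59 (mod 67), so (126/67) = (59/67).
Both 59 ≡ 3 and 67 ≡ 3 (mod 4), so reciprocity gives (59/67) = -(67/59). Reduce: 67 ≡ 8 (mod 59). Now have -(8/59).
Factor out 2: 8 = 2^3. Since 59 ≡ 3 (mod 8), (2/59) = -1, and (2/59)^3 = -1. Now have (1/59).
(1/59) = 1. Collecting the sign factors: 1.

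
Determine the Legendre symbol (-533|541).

(-533|541)
  = (8|541)    [-533 ≡ 8 mod 541]
  = -(1|541)    [541 ≡ 5 mod 8 ⇒ (2|541)^3 = -1]
  = -1    [(1|541) = 1]

-1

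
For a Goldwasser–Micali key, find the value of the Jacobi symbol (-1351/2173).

-1

(-1351/2173)
  = (822/2173)    [-1351 ≡ 822 mod 2173]
  = -(411/2173)    [2173 ≡ 5 mod 8 ⇒ (2/2173) = -1]
  = -(2173/411)    [QR: 2173 ≡ 1 mod 4, sign kept]
  = -(118/411)    [2173 ≡ 118 mod 411]
  = (59/411)    [411 ≡ 3 mod 8 ⇒ (2/411) = -1]
  = -(411/59)    [QR: both ≡ 3 mod 4, sign flips]
  = -(57/59)    [411 ≡ 57 mod 59]
  = -(59/57)    [QR: 57 ≡ 1 mod 4, sign kept]
  = -(2/57)    [59 ≡ 2 mod 57]
  = -(1/57)    [57 ≡ 1 mod 8 ⇒ (2/57) = +1]
  = -1    [(1/57) = 1]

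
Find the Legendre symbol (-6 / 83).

Reduce the numerator: -6 ≡ 77 (mod 83), so (-6 / 83) = (77 / 83).
77 ≡ 1 (mod 4), so quadratic reciprocity gives (77 / 83) = (83 / 77). Reduce: 83 ≡ 6 (mod 77). Now have (6 / 77).
Factor out 2: 6 = 2·3. Since 77 ≡ 5 (mod 8), (2 / 77) = -1. Now have -(3 / 77).
77 ≡ 1 (mod 4), so quadratic reciprocity gives (3 / 77) = (77 / 3). Reduce: 77 ≡ 2 (mod 3). Now have -(2 / 3).
Factor out 2: 2 = 2. Since 3 ≡ 3 (mod 8), (2 / 3) = -1. Now have (1 / 3).
(1 / 3) = 1. Collecting the sign factors: 1.

1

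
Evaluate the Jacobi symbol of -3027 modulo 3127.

1

(-3027 / 3127)
  = (100 / 3127)    [-3027 ≡ 100 mod 3127]
  = (25 / 3127)    [3127 ≡ 7 mod 8 ⇒ (2 / 3127)^2 = +1]
  = (3127 / 25)    [QR: 25 ≡ 1 mod 4, sign kept]
  = (2 / 25)    [3127 ≡ 2 mod 25]
  = (1 / 25)    [25 ≡ 1 mod 8 ⇒ (2 / 25) = +1]
  = 1    [(1 / 25) = 1]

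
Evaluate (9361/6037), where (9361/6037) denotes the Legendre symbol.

1

(9361/6037)
  = (3324/6037)    [9361 ≡ 3324 mod 6037]
  = (831/6037)    [6037 ≡ 5 mod 8 ⇒ (2/6037)^2 = +1]
  = (6037/831)    [QR: 6037 ≡ 1 mod 4, sign kept]
  = (220/831)    [6037 ≡ 220 mod 831]
  = (55/831)    [831 ≡ 7 mod 8 ⇒ (2/831)^2 = +1]
  = -(831/55)    [QR: both ≡ 3 mod 4, sign flips]
  = -(6/55)    [831 ≡ 6 mod 55]
  = -(3/55)    [55 ≡ 7 mod 8 ⇒ (2/55) = +1]
  = (55/3)    [QR: both ≡ 3 mod 4, sign flips]
  = (1/3)    [55 ≡ 1 mod 3]
  = 1    [(1/3) = 1]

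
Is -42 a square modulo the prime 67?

yes

(-42|67)
  = (25|67)    [-42 ≡ 25 mod 67]
  = (67|25)    [QR: 25 ≡ 1 mod 4, sign kept]
  = (17|25)    [67 ≡ 17 mod 25]
  = (25|17)    [QR: 17 ≡ 1 mod 4, sign kept]
  = (8|17)    [25 ≡ 8 mod 17]
  = (1|17)    [17 ≡ 1 mod 8 ⇒ (2|17)^3 = +1]
  = 1    [(1|17) = 1]
The Legendre symbol is 1, so x^2 ≡ -42 (mod 67) has solution.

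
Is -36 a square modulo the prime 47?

(-36/47)
  = -(36/47)    [47 ≡ 3 mod 4 ⇒ (-1/47) = -1]
  = -(9/47)    [47 ≡ 7 mod 8 ⇒ (2/47)^2 = +1]
  = -(47/9)    [QR: 9 ≡ 1 mod 4, sign kept]
  = -(2/9)    [47 ≡ 2 mod 9]
  = -(1/9)    [9 ≡ 1 mod 8 ⇒ (2/9) = +1]
  = -1    [(1/9) = 1]
(-36/47) = -1, and 47 is prime, so -36 is not a quadratic residue mod 47.

no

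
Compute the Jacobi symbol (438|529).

(438|529)
  = (219|529)    [529 ≡ 1 mod 8 ⇒ (2|529) = +1]
  = (529|219)    [QR: 529 ≡ 1 mod 4, sign kept]
  = (91|219)    [529 ≡ 91 mod 219]
  = -(219|91)    [QR: both ≡ 3 mod 4, sign flips]
  = -(37|91)    [219 ≡ 37 mod 91]
  = -(91|37)    [QR: 37 ≡ 1 mod 4, sign kept]
  = -(17|37)    [91 ≡ 17 mod 37]
  = -(37|17)    [QR: 17 ≡ 1 mod 4, sign kept]
  = -(3|17)    [37 ≡ 3 mod 17]
  = -(17|3)    [QR: 17 ≡ 1 mod 4, sign kept]
  = -(2|3)    [17 ≡ 2 mod 3]
  = (1|3)    [3 ≡ 3 mod 8 ⇒ (2|3) = -1]
  = 1    [(1|3) = 1]

1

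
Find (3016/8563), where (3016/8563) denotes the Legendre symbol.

1

Factor out 2: 3016 = 2^3·377. Since 8563 ≡ 3 (mod 8), (2/8563) = -1, and (2/8563)^3 = -1. Now have -(377/8563).
377 ≡ 1 (mod 4), so quadratic reciprocity gives (377/8563) = (8563/377). Reduce: 8563 ≡ 269 (mod 377). Now have -(269/377).
269 ≡ 1 (mod 4), so quadratic reciprocity gives (269/377) = (377/269). Reduce: 377 ≡ 108 (mod 269). Now have -(108/269).
Factor out 2: 108 = 2^2·27. Since 269 ≡ 5 (mod 8), (2/269) = -1, and (2/269)^2 = +1. Now have -(27/269).
269 ≡ 1 (mod 4), so quadratic reciprocity gives (27/269) = (269/27). Reduce: 269 ≡ 26 (mod 27). Now have -(26/27).
Factor out 2: 26 = 2·13. Since 27 ≡ 3 (mod 8), (2/27) = -1. Now have (13/27).
13 ≡ 1 (mod 4), so quadratic reciprocity gives (13/27) = (27/13). Reduce: 27 ≡ 1 (mod 13). Now have (1/13).
(1/13) = 1. Collecting the sign factors: 1.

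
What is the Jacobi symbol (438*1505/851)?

By multiplicativity, (438·1505/851) = (438/851)·(1505/851).
First factor (438/851):
Factor out 2: 438 = 2·219. Since 851 ≡ 3 (mod 8), (2/851) = -1. Now have -(219/851).
Both 219 ≡ 3 and 851 ≡ 3 (mod 4), so reciprocity gives (219/851) = -(851/219). Reduce: 851 ≡ 194 (mod 219). Now have (194/219).
Factor out 2: 194 = 2·97. Since 219 ≡ 3 (mod 8), (2/219) = -1. Now have -(97/219).
97 ≡ 1 (mod 4), so quadratic reciprocity gives (97/219) = (219/97). Reduce: 219 ≡ 25 (mod 97). Now have -(25/97).
25 ≡ 1 (mod 4), so quadratic reciprocity gives (25/97) = (97/25). Reduce: 97 ≡ 22 (mod 25). Now have -(22/25).
Factor out 2: 22 = 2·11. Since 25 ≡ 1 (mod 8), (2/25) = +1. Now have -(11/25).
25 ≡ 1 (mod 4), so quadratic reciprocity gives (11/25) = (25/11). Reduce: 25 ≡ 3 (mod 11). Now have -(3/11).
Both 3 ≡ 3 and 11 ≡ 3 (mod 4), so reciprocity gives (3/11) = -(11/3). Reduce: 11 ≡ 2 (mod 3). Now have (2/3).
Factor out 2: 2 = 2. Since 3 ≡ 3 (mod 8), (2/3) = -1. Now have -(1/3).
(1/3) = 1. Collecting the sign factors: -1.
Second factor (1505/851):
Reduce the numerator: 1505 ≡ 654 (mod 851), so (1505/851) = (654/851).
Factor out 2: 654 = 2·327. Since 851 ≡ 3 (mod 8), (2/851) = -1. Now have -(327/851).
Both 327 ≡ 3 and 851 ≡ 3 (mod 4), so reciprocity gives (327/851) = -(851/327). Reduce: 851 ≡ 197 (mod 327). Now have (197/327).
197 ≡ 1 (mod 4), so quadratic reciprocity gives (197/327) = (327/197). Reduce: 327 ≡ 130 (mod 197). Now have (130/197).
Factor out 2: 130 = 2·65. Since 197 ≡ 5 (mod 8), (2/197) = -1. Now have -(65/197).
65 ≡ 1 (mod 4), so quadratic reciprocity gives (65/197) = (197/65). Reduce: 197 ≡ 2 (mod 65). Now have -(2/65).
Factor out 2: 2 = 2. Since 65 ≡ 1 (mod 8), (2/65) = +1. Now have -(1/65).
(1/65) = 1. Collecting the sign factors: -1.
Product: (-1)·(-1) = 1.

1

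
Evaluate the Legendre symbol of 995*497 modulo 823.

By multiplicativity, (995·497/823) = (995/823)·(497/823).
First factor (995/823):
Reduce the numerator: 995 ≡ 172 (mod 823), so (995/823) = (172/823).
Factor out 2: 172 = 2^2·43. Since 823 ≡ 7 (mod 8), (2/823) = +1, and (2/823)^2 = +1. Now have (43/823).
Both 43 ≡ 3 and 823 ≡ 3 (mod 4), so reciprocity gives (43/823) = -(823/43). Reduce: 823 ≡ 6 (mod 43). Now have -(6/43).
Factor out 2: 6 = 2·3. Since 43 ≡ 3 (mod 8), (2/43) = -1. Now have (3/43).
Both 3 ≡ 3 and 43 ≡ 3 (mod 4), so reciprocity gives (3/43) = -(43/3). Reduce: 43 ≡ 1 (mod 3). Now have -(1/3).
(1/3) = 1. Collecting the sign factors: -1.
Second factor (497/823):
497 ≡ 1 (mod 4), so quadratic reciprocity gives (497/823) = (823/497). Reduce: 823 ≡ 326 (mod 497). Now have (326/497).
Factor out 2: 326 = 2·163. Since 497 ≡ 1 (mod 8), (2/497) = +1. Now have (163/497).
497 ≡ 1 (mod 4), so quadratic reciprocity gives (163/497) = (497/163). Reduce: 497 ≡ 8 (mod 163). Now have (8/163).
Factor out 2: 8 = 2^3. Since 163 ≡ 3 (mod 8), (2/163) = -1, and (2/163)^3 = -1. Now have -(1/163).
(1/163) = 1. Collecting the sign factors: -1.
Product: (-1)·(-1) = 1.

1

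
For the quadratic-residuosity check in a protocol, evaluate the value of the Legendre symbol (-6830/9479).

Reduce the numerator: -6830 ≡ 2649 (mod 9479), so (-6830/9479) = (2649/9479).
2649 ≡ 1 (mod 4), so quadratic reciprocity gives (2649/9479) = (9479/2649). Reduce: 9479 ≡ 1532 (mod 2649). Now have (1532/2649).
Factor out 2: 1532 = 2^2·383. Since 2649 ≡ 1 (mod 8), (2/2649) = +1, and (2/2649)^2 = +1. Now have (383/2649).
2649 ≡ 1 (mod 4), so quadratic reciprocity gives (383/2649) = (2649/383). Reduce: 2649 ≡ 351 (mod 383). Now have (351/383).
Both 351 ≡ 3 and 383 ≡ 3 (mod 4), so reciprocity gives (351/383) = -(383/351). Reduce: 383 ≡ 32 (mod 351). Now have -(32/351).
Factor out 2: 32 = 2^5. Since 351 ≡ 7 (mod 8), (2/351) = +1, and (2/351)^5 = +1. Now have -(1/351).
(1/351) = 1. Collecting the sign factors: -1.

-1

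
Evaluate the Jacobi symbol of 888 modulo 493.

(888/493)
  = (395/493)    [888 ≡ 395 mod 493]
  = (493/395)    [QR: 493 ≡ 1 mod 4, sign kept]
  = (98/395)    [493 ≡ 98 mod 395]
  = -(49/395)    [395 ≡ 3 mod 8 ⇒ (2/395) = -1]
  = -(395/49)    [QR: 49 ≡ 1 mod 4, sign kept]
  = -(3/49)    [395 ≡ 3 mod 49]
  = -(49/3)    [QR: 49 ≡ 1 mod 4, sign kept]
  = -(1/3)    [49 ≡ 1 mod 3]
  = -1    [(1/3) = 1]

-1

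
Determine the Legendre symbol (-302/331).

Pull out -1: (-302/331) = (-1/331)·(302/331). Since 331 ≡ 3 (mod 4), (-1/331) = -1. Now have -(302/331).
Factor out 2: 302 = 2·151. Since 331 ≡ 3 (mod 8), (2/331) = -1. Now have (151/331).
Both 151 ≡ 3 and 331 ≡ 3 (mod 4), so reciprocity gives (151/331) = -(331/151). Reduce: 331 ≡ 29 (mod 151). Now have -(29/151).
29 ≡ 1 (mod 4), so quadratic reciprocity gives (29/151) = (151/29). Reduce: 151 ≡ 6 (mod 29). Now have -(6/29).
Factor out 2: 6 = 2·3. Since 29 ≡ 5 (mod 8), (2/29) = -1. Now have (3/29).
29 ≡ 1 (mod 4), so quadratic reciprocity gives (3/29) = (29/3). Reduce: 29 ≡ 2 (mod 3). Now have (2/3).
Factor out 2: 2 = 2. Since 3 ≡ 3 (mod 8), (2/3) = -1. Now have -(1/3).
(1/3) = 1. Collecting the sign factors: -1.

-1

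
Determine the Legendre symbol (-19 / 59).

(-19 / 59)
  = (40 / 59)    [-19 ≡ 40 mod 59]
  = -(5 / 59)    [59 ≡ 3 mod 8 ⇒ (2 / 59)^3 = -1]
  = -(59 / 5)    [QR: 5 ≡ 1 mod 4, sign kept]
  = -(4 / 5)    [59 ≡ 4 mod 5]
  = -(1 / 5)    [5 ≡ 5 mod 8 ⇒ (2 / 5)^2 = +1]
  = -1    [(1 / 5) = 1]

-1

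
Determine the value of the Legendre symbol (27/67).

(27/67)
  = -(67/27)    [QR: both ≡ 3 mod 4, sign flips]
  = -(13/27)    [67 ≡ 13 mod 27]
  = -(27/13)    [QR: 13 ≡ 1 mod 4, sign kept]
  = -(1/13)    [27 ≡ 1 mod 13]
  = -1    [(1/13) = 1]

-1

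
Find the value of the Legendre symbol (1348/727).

-1

Reduce the numerator: 1348 ≡ 621 (mod 727), so (1348/727) = (621/727).
621 ≡ 1 (mod 4), so quadratic reciprocity gives (621/727) = (727/621). Reduce: 727 ≡ 106 (mod 621). Now have (106/621).
Factor out 2: 106 = 2·53. Since 621 ≡ 5 (mod 8), (2/621) = -1. Now have -(53/621).
53 ≡ 1 (mod 4), so quadratic reciprocity gives (53/621) = (621/53). Reduce: 621 ≡ 38 (mod 53). Now have -(38/53).
Factor out 2: 38 = 2·19. Since 53 ≡ 5 (mod 8), (2/53) = -1. Now have (19/53).
53 ≡ 1 (mod 4), so quadratic reciprocity gives (19/53) = (53/19). Reduce: 53 ≡ 15 (mod 19). Now have (15/19).
Both 15 ≡ 3 and 19 ≡ 3 (mod 4), so reciprocity gives (15/19) = -(19/15). Reduce: 19 ≡ 4 (mod 15). Now have -(4/15).
Factor out 2: 4 = 2^2. Since 15 ≡ 7 (mod 8), (2/15) = +1, and (2/15)^2 = +1. Now have -(1/15).
(1/15) = 1. Collecting the sign factors: -1.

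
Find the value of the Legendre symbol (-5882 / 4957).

Reduce the numerator: -5882 ≡ 4032 (mod 4957), so (-5882 / 4957) = (4032 / 4957).
Factor out 2: 4032 = 2^6·63. Since 4957 ≡ 5 (mod 8), (2 / 4957) = -1, and (2 / 4957)^6 = +1. Now have (63 / 4957).
4957 ≡ 1 (mod 4), so quadratic reciprocity gives (63 / 4957) = (4957 / 63). Reduce: 4957 ≡ 43 (mod 63). Now have (43 / 63).
Both 43 ≡ 3 and 63 ≡ 3 (mod 4), so reciprocity gives (43 / 63) = -(63 / 43). Reduce: 63 ≡ 20 (mod 43). Now have -(20 / 43).
Factor out 2: 20 = 2^2·5. Since 43 ≡ 3 (mod 8), (2 / 43) = -1, and (2 / 43)^2 = +1. Now have -(5 / 43).
5 ≡ 1 (mod 4), so quadratic reciprocity gives (5 / 43) = (43 / 5). Reduce: 43 ≡ 3 (mod 5). Now have -(3 / 5).
5 ≡ 1 (mod 4), so quadratic reciprocity gives (3 / 5) = (5 / 3). Reduce: 5 ≡ 2 (mod 3). Now have -(2 / 3).
Factor out 2: 2 = 2. Since 3 ≡ 3 (mod 8), (2 / 3) = -1. Now have (1 / 3).
(1 / 3) = 1. Collecting the sign factors: 1.

1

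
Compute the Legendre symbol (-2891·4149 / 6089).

1

By multiplicativity, (-2891·4149 / 6089) = (-2891 / 6089)·(4149 / 6089).
First factor (-2891 / 6089):
(-2891 / 6089)
  = (2891 / 6089)    [6089 ≡ 1 mod 4 ⇒ (-1 / 6089) = +1]
  = (6089 / 2891)    [QR: 6089 ≡ 1 mod 4, sign kept]
  = (307 / 2891)    [6089 ≡ 307 mod 2891]
  = -(2891 / 307)    [QR: both ≡ 3 mod 4, sign flips]
  = -(128 / 307)    [2891 ≡ 128 mod 307]
  = (1 / 307)    [307 ≡ 3 mod 8 ⇒ (2 / 307)^7 = -1]
  = 1    [(1 / 307) = 1]
Second factor (4149 / 6089):
(4149 / 6089)
  = (6089 / 4149)    [QR: 4149 ≡ 1 mod 4, sign kept]
  = (1940 / 4149)    [6089 ≡ 1940 mod 4149]
  = (485 / 4149)    [4149 ≡ 5 mod 8 ⇒ (2 / 4149)^2 = +1]
  = (4149 / 485)    [QR: 485 ≡ 1 mod 4, sign kept]
  = (269 / 485)    [4149 ≡ 269 mod 485]
  = (485 / 269)    [QR: 269 ≡ 1 mod 4, sign kept]
  = (216 / 269)    [485 ≡ 216 mod 269]
  = -(27 / 269)    [269 ≡ 5 mod 8 ⇒ (2 / 269)^3 = -1]
  = -(269 / 27)    [QR: 269 ≡ 1 mod 4, sign kept]
  = -(26 / 27)    [269 ≡ 26 mod 27]
  = (13 / 27)    [27 ≡ 3 mod 8 ⇒ (2 / 27) = -1]
  = (27 / 13)    [QR: 13 ≡ 1 mod 4, sign kept]
  = (1 / 13)    [27 ≡ 1 mod 13]
  = 1    [(1 / 13) = 1]
Product: (1)·(1) = 1.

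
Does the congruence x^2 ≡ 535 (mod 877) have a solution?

(535|877)
  = (877|535)    [QR: 877 ≡ 1 mod 4, sign kept]
  = (342|535)    [877 ≡ 342 mod 535]
  = (171|535)    [535 ≡ 7 mod 8 ⇒ (2|535) = +1]
  = -(535|171)    [QR: both ≡ 3 mod 4, sign flips]
  = -(22|171)    [535 ≡ 22 mod 171]
  = (11|171)    [171 ≡ 3 mod 8 ⇒ (2|171) = -1]
  = -(171|11)    [QR: both ≡ 3 mod 4, sign flips]
  = -(6|11)    [171 ≡ 6 mod 11]
  = (3|11)    [11 ≡ 3 mod 8 ⇒ (2|11) = -1]
  = -(11|3)    [QR: both ≡ 3 mod 4, sign flips]
  = -(2|3)    [11 ≡ 2 mod 3]
  = (1|3)    [3 ≡ 3 mod 8 ⇒ (2|3) = -1]
  = 1    [(1|3) = 1]
The Legendre symbol is 1, so x^2 ≡ 535 (mod 877) has solution.

yes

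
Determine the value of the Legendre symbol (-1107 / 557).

1

Reduce the numerator: -1107 ≡ 7 (mod 557), so (-1107 / 557) = (7 / 557).
557 ≡ 1 (mod 4), so quadratic reciprocity gives (7 / 557) = (557 / 7). Reduce: 557 ≡ 4 (mod 7). Now have (4 / 7).
Factor out 2: 4 = 2^2. Since 7 ≡ 7 (mod 8), (2 / 7) = +1, and (2 / 7)^2 = +1. Now have (1 / 7).
(1 / 7) = 1. Collecting the sign factors: 1.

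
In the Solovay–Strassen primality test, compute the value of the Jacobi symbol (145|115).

Reduce the numerator: 145 ≡ 30 (mod 115), so (145|115) = (30|115).
Factor out 2: 30 = 2·15. Since 115 ≡ 3 (mod 8), (2|115) = -1. Now have -(15|115).
Both 15 ≡ 3 and 115 ≡ 3 (mod 4), so reciprocity gives (15|115) = -(115|15). Reduce: 115 ≡ 10 (mod 15). Now have (10|15).
Factor out 2: 10 = 2·5. Since 15 ≡ 7 (mod 8), (2|15) = +1. Now have (5|15).
5 ≡ 1 (mod 4), so quadratic reciprocity gives (5|15) = (15|5). Reduce: 15 ≡ 0 (mod 5). Now have (0|5).
The numerator is now 0 with denominator 5 > 1: the symbol is 0.

0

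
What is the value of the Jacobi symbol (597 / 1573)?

1

597 ≡ 1 (mod 4), so quadratic reciprocity gives (597 / 1573) = (1573 / 597). Reduce: 1573 ≡ 379 (mod 597). Now have (379 / 597).
597 ≡ 1 (mod 4), so quadratic reciprocity gives (379 / 597) = (597 / 379). Reduce: 597 ≡ 218 (mod 379). Now have (218 / 379).
Factor out 2: 218 = 2·109. Since 379 ≡ 3 (mod 8), (2 / 379) = -1. Now have -(109 / 379).
109 ≡ 1 (mod 4), so quadratic reciprocity gives (109 / 379) = (379 / 109). Reduce: 379 ≡ 52 (mod 109). Now have -(52 / 109).
Factor out 2: 52 = 2^2·13. Since 109 ≡ 5 (mod 8), (2 / 109) = -1, and (2 / 109)^2 = +1. Now have -(13 / 109).
13 ≡ 1 (mod 4), so quadratic reciprocity gives (13 / 109) = (109 / 13). Reduce: 109 ≡ 5 (mod 13). Now have -(5 / 13).
5 ≡ 1 (mod 4), so quadratic reciprocity gives (5 / 13) = (13 / 5). Reduce: 13 ≡ 3 (mod 5). Now have -(3 / 5).
5 ≡ 1 (mod 4), so quadratic reciprocity gives (3 / 5) = (5 / 3). Reduce: 5 ≡ 2 (mod 3). Now have -(2 / 3).
Factor out 2: 2 = 2. Since 3 ≡ 3 (mod 8), (2 / 3) = -1. Now have (1 / 3).
(1 / 3) = 1. Collecting the sign factors: 1.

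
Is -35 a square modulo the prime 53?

no

(-35|53)
  = (18|53)    [-35 ≡ 18 mod 53]
  = -(9|53)    [53 ≡ 5 mod 8 ⇒ (2|53) = -1]
  = -(53|9)    [QR: 9 ≡ 1 mod 4, sign kept]
  = -(8|9)    [53 ≡ 8 mod 9]
  = -(1|9)    [9 ≡ 1 mod 8 ⇒ (2|9)^3 = +1]
  = -1    [(1|9) = 1]
The Legendre symbol is -1, so x^2 ≡ -35 (mod 53) has no solution.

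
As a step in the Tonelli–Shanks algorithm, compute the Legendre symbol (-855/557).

(-855/557)
  = (259/557)    [-855 ≡ 259 mod 557]
  = (557/259)    [QR: 557 ≡ 1 mod 4, sign kept]
  = (39/259)    [557 ≡ 39 mod 259]
  = -(259/39)    [QR: both ≡ 3 mod 4, sign flips]
  = -(25/39)    [259 ≡ 25 mod 39]
  = -(39/25)    [QR: 25 ≡ 1 mod 4, sign kept]
  = -(14/25)    [39 ≡ 14 mod 25]
  = -(7/25)    [25 ≡ 1 mod 8 ⇒ (2/25) = +1]
  = -(25/7)    [QR: 25 ≡ 1 mod 4, sign kept]
  = -(4/7)    [25 ≡ 4 mod 7]
  = -(1/7)    [7 ≡ 7 mod 8 ⇒ (2/7)^2 = +1]
  = -1    [(1/7) = 1]

-1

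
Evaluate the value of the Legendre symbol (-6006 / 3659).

-1

(-6006 / 3659)
  = (1312 / 3659)    [-6006 ≡ 1312 mod 3659]
  = -(41 / 3659)    [3659 ≡ 3 mod 8 ⇒ (2 / 3659)^5 = -1]
  = -(3659 / 41)    [QR: 41 ≡ 1 mod 4, sign kept]
  = -(10 / 41)    [3659 ≡ 10 mod 41]
  = -(5 / 41)    [41 ≡ 1 mod 8 ⇒ (2 / 41) = +1]
  = -(41 / 5)    [QR: 5 ≡ 1 mod 4, sign kept]
  = -(1 / 5)    [41 ≡ 1 mod 5]
  = -1    [(1 / 5) = 1]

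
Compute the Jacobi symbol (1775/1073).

(1775/1073)
  = (702/1073)    [1775 ≡ 702 mod 1073]
  = (351/1073)    [1073 ≡ 1 mod 8 ⇒ (2/1073) = +1]
  = (1073/351)    [QR: 1073 ≡ 1 mod 4, sign kept]
  = (20/351)    [1073 ≡ 20 mod 351]
  = (5/351)    [351 ≡ 7 mod 8 ⇒ (2/351)^2 = +1]
  = (351/5)    [QR: 5 ≡ 1 mod 4, sign kept]
  = (1/5)    [351 ≡ 1 mod 5]
  = 1    [(1/5) = 1]

1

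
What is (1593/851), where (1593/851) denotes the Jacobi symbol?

-1

(1593/851)
  = (742/851)    [1593 ≡ 742 mod 851]
  = -(371/851)    [851 ≡ 3 mod 8 ⇒ (2/851) = -1]
  = (851/371)    [QR: both ≡ 3 mod 4, sign flips]
  = (109/371)    [851 ≡ 109 mod 371]
  = (371/109)    [QR: 109 ≡ 1 mod 4, sign kept]
  = (44/109)    [371 ≡ 44 mod 109]
  = (11/109)    [109 ≡ 5 mod 8 ⇒ (2/109)^2 = +1]
  = (109/11)    [QR: 109 ≡ 1 mod 4, sign kept]
  = (10/11)    [109 ≡ 10 mod 11]
  = -(5/11)    [11 ≡ 3 mod 8 ⇒ (2/11) = -1]
  = -(11/5)    [QR: 5 ≡ 1 mod 4, sign kept]
  = -(1/5)    [11 ≡ 1 mod 5]
  = -1    [(1/5) = 1]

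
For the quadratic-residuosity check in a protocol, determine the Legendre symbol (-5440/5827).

Pull out -1: (-5440/5827) = (-1/5827)·(5440/5827). Since 5827 ≡ 3 (mod 4), (-1/5827) = -1. Now have -(5440/5827).
Factor out 2: 5440 = 2^6·85. Since 5827 ≡ 3 (mod 8), (2/5827) = -1, and (2/5827)^6 = +1. Now have -(85/5827).
85 ≡ 1 (mod 4), so quadratic reciprocity gives (85/5827) = (5827/85). Reduce: 5827 ≡ 47 (mod 85). Now have -(47/85).
85 ≡ 1 (mod 4), so quadratic reciprocity gives (47/85) = (85/47). Reduce: 85 ≡ 38 (mod 47). Now have -(38/47).
Factor out 2: 38 = 2·19. Since 47 ≡ 7 (mod 8), (2/47) = +1. Now have -(19/47).
Both 19 ≡ 3 and 47 ≡ 3 (mod 4), so reciprocity gives (19/47) = -(47/19). Reduce: 47 ≡ 9 (mod 19). Now have (9/19).
9 ≡ 1 (mod 4), so quadratic reciprocity gives (9/19) = (19/9). Reduce: 19 ≡ 1 (mod 9). Now have (1/9).
(1/9) = 1. Collecting the sign factors: 1.

1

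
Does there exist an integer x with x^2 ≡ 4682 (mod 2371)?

yes

(4682|2371)
  = (2311|2371)    [4682 ≡ 2311 mod 2371]
  = -(2371|2311)    [QR: both ≡ 3 mod 4, sign flips]
  = -(60|2311)    [2371 ≡ 60 mod 2311]
  = -(15|2311)    [2311 ≡ 7 mod 8 ⇒ (2|2311)^2 = +1]
  = (2311|15)    [QR: both ≡ 3 mod 4, sign flips]
  = (1|15)    [2311 ≡ 1 mod 15]
  = 1    [(1|15) = 1]
The Legendre symbol is 1, so x^2 ≡ 4682 (mod 2371) has solution.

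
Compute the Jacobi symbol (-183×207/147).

By multiplicativity, (-183·207/147) = (-183/147)·(207/147).
First factor (-183/147):
Reduce the numerator: -183 ≡ 111 (mod 147), so (-183/147) = (111/147).
Both 111 ≡ 3 and 147 ≡ 3 (mod 4), so reciprocity gives (111/147) = -(147/111). Reduce: 147 ≡ 36 (mod 111). Now have -(36/111).
Factor out 2: 36 = 2^2·9. Since 111 ≡ 7 (mod 8), (2/111) = +1, and (2/111)^2 = +1. Now have -(9/111).
9 ≡ 1 (mod 4), so quadratic reciprocity gives (9/111) = (111/9). Reduce: 111 ≡ 3 (mod 9). Now have -(3/9).
9 ≡ 1 (mod 4), so quadratic reciprocity gives (3/9) = (9/3). Reduce: 9 ≡ 0 (mod 3). Now have -(0/3).
The numerator is now 0 with denominator 3 > 1: the symbol is 0.
Second factor (207/147):
Reduce the numerator: 207 ≡ 60 (mod 147), so (207/147) = (60/147).
Factor out 2: 60 = 2^2·15. Since 147 ≡ 3 (mod 8), (2/147) = -1, and (2/147)^2 = +1. Now have (15/147).
Both 15 ≡ 3 and 147 ≡ 3 (mod 4), so reciprocity gives (15/147) = -(147/15). Reduce: 147 ≡ 12 (mod 15). Now have -(12/15).
Factor out 2: 12 = 2^2·3. Since 15 ≡ 7 (mod 8), (2/15) = +1, and (2/15)^2 = +1. Now have -(3/15).
Both 3 ≡ 3 and 15 ≡ 3 (mod 4), so reciprocity gives (3/15) = -(15/3). Reduce: 15 ≡ 0 (mod 3). Now have (0/3).
The numerator is now 0 with denominator 3 > 1: the symbol is 0.
Product: (0)·(0) = 0.

0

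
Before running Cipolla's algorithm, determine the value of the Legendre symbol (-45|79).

-1

(-45|79)
  = (34|79)    [-45 ≡ 34 mod 79]
  = (17|79)    [79 ≡ 7 mod 8 ⇒ (2|79) = +1]
  = (79|17)    [QR: 17 ≡ 1 mod 4, sign kept]
  = (11|17)    [79 ≡ 11 mod 17]
  = (17|11)    [QR: 17 ≡ 1 mod 4, sign kept]
  = (6|11)    [17 ≡ 6 mod 11]
  = -(3|11)    [11 ≡ 3 mod 8 ⇒ (2|11) = -1]
  = (11|3)    [QR: both ≡ 3 mod 4, sign flips]
  = (2|3)    [11 ≡ 2 mod 3]
  = -(1|3)    [3 ≡ 3 mod 8 ⇒ (2|3) = -1]
  = -1    [(1|3) = 1]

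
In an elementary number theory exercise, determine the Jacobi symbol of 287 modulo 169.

(287/169)
  = (118/169)    [287 ≡ 118 mod 169]
  = (59/169)    [169 ≡ 1 mod 8 ⇒ (2/169) = +1]
  = (169/59)    [QR: 169 ≡ 1 mod 4, sign kept]
  = (51/59)    [169 ≡ 51 mod 59]
  = -(59/51)    [QR: both ≡ 3 mod 4, sign flips]
  = -(8/51)    [59 ≡ 8 mod 51]
  = (1/51)    [51 ≡ 3 mod 8 ⇒ (2/51)^3 = -1]
  = 1    [(1/51) = 1]

1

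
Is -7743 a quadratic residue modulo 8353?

(-7743/8353)
  = (610/8353)    [-7743 ≡ 610 mod 8353]
  = (305/8353)    [8353 ≡ 1 mod 8 ⇒ (2/8353) = +1]
  = (8353/305)    [QR: 305 ≡ 1 mod 4, sign kept]
  = (118/305)    [8353 ≡ 118 mod 305]
  = (59/305)    [305 ≡ 1 mod 8 ⇒ (2/305) = +1]
  = (305/59)    [QR: 305 ≡ 1 mod 4, sign kept]
  = (10/59)    [305 ≡ 10 mod 59]
  = -(5/59)    [59 ≡ 3 mod 8 ⇒ (2/59) = -1]
  = -(59/5)    [QR: 5 ≡ 1 mod 4, sign kept]
  = -(4/5)    [59 ≡ 4 mod 5]
  = -(1/5)    [5 ≡ 5 mod 8 ⇒ (2/5)^2 = +1]
  = -1    [(1/5) = 1]
(-7743/8353) = -1, and 8353 is prime, so -7743 is not a quadratic residue mod 8353.

no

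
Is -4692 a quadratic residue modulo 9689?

(-4692/9689)
  = (4692/9689)    [9689 ≡ 1 mod 4 ⇒ (-1/9689) = +1]
  = (1173/9689)    [9689 ≡ 1 mod 8 ⇒ (2/9689)^2 = +1]
  = (9689/1173)    [QR: 1173 ≡ 1 mod 4, sign kept]
  = (305/1173)    [9689 ≡ 305 mod 1173]
  = (1173/305)    [QR: 305 ≡ 1 mod 4, sign kept]
  = (258/305)    [1173 ≡ 258 mod 305]
  = (129/305)    [305 ≡ 1 mod 8 ⇒ (2/305) = +1]
  = (305/129)    [QR: 129 ≡ 1 mod 4, sign kept]
  = (47/129)    [305 ≡ 47 mod 129]
  = (129/47)    [QR: 129 ≡ 1 mod 4, sign kept]
  = (35/47)    [129 ≡ 35 mod 47]
  = -(47/35)    [QR: both ≡ 3 mod 4, sign flips]
  = -(12/35)    [47 ≡ 12 mod 35]
  = -(3/35)    [35 ≡ 3 mod 8 ⇒ (2/35)^2 = +1]
  = (35/3)    [QR: both ≡ 3 mod 4, sign flips]
  = (2/3)    [35 ≡ 2 mod 3]
  = -(1/3)    [3 ≡ 3 mod 8 ⇒ (2/3) = -1]
  = -1    [(1/3) = 1]
(-4692/9689) = -1, and 9689 is prime, so -4692 is not a quadratic residue mod 9689.

no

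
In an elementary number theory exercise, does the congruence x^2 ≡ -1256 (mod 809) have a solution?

no

Pull out -1: (-1256/809) = (-1/809)·(1256/809). Since 809 ≡ 1 (mod 4), (-1/809) = +1. Now have (1256/809).
Reduce the numerator: 1256 ≡ 447 (mod 809), so (1256/809) = (447/809).
809 ≡ 1 (mod 4), so quadratic reciprocity gives (447/809) = (809/447). Reduce: 809 ≡ 362 (mod 447). Now have (362/447).
Factor out 2: 362 = 2·181. Since 447 ≡ 7 (mod 8), (2/447) = +1. Now have (181/447).
181 ≡ 1 (mod 4), so quadratic reciprocity gives (181/447) = (447/181). Reduce: 447 ≡ 85 (mod 181). Now have (85/181).
85 ≡ 1 (mod 4), so quadratic reciprocity gives (85/181) = (181/85). Reduce: 181 ≡ 11 (mod 85). Now have (11/85).
85 ≡ 1 (mod 4), so quadratic reciprocity gives (11/85) = (85/11). Reduce: 85 ≡ 8 (mod 11). Now have (8/11).
Factor out 2: 8 = 2^3. Since 11 ≡ 3 (mod 8), (2/11) = -1, and (2/11)^3 = -1. Now have -(1/11).
(1/11) = 1. Collecting the sign factors: -1.
The Legendre symbol is -1, so x^2 ≡ -1256 (mod 809) has no solution.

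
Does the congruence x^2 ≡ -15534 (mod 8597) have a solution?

(-15534/8597)
  = (15534/8597)    [8597 ≡ 1 mod 4 ⇒ (-1/8597) = +1]
  = (6937/8597)    [15534 ≡ 6937 mod 8597]
  = (8597/6937)    [QR: 6937 ≡ 1 mod 4, sign kept]
  = (1660/6937)    [8597 ≡ 1660 mod 6937]
  = (415/6937)    [6937 ≡ 1 mod 8 ⇒ (2/6937)^2 = +1]
  = (6937/415)    [QR: 6937 ≡ 1 mod 4, sign kept]
  = (297/415)    [6937 ≡ 297 mod 415]
  = (415/297)    [QR: 297 ≡ 1 mod 4, sign kept]
  = (118/297)    [415 ≡ 118 mod 297]
  = (59/297)    [297 ≡ 1 mod 8 ⇒ (2/297) = +1]
  = (297/59)    [QR: 297 ≡ 1 mod 4, sign kept]
  = (2/59)    [297 ≡ 2 mod 59]
  = -(1/59)    [59 ≡ 3 mod 8 ⇒ (2/59) = -1]
  = -1    [(1/59) = 1]
The Legendre symbol is -1, so x^2 ≡ -15534 (mod 8597) has no solution.

no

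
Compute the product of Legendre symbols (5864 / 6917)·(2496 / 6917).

-1

By multiplicativity, (5864·2496 / 6917) = (5864 / 6917)·(2496 / 6917).
First factor (5864 / 6917):
Factor out 2: 5864 = 2^3·733. Since 6917 ≡ 5 (mod 8), (2 / 6917) = -1, and (2 / 6917)^3 = -1. Now have -(733 / 6917).
733 ≡ 1 (mod 4), so quadratic reciprocity gives (733 / 6917) = (6917 / 733). Reduce: 6917 ≡ 320 (mod 733). Now have -(320 / 733).
Factor out 2: 320 = 2^6·5. Since 733 ≡ 5 (mod 8), (2 / 733) = -1, and (2 / 733)^6 = +1. Now have -(5 / 733).
5 ≡ 1 (mod 4), so quadratic reciprocity gives (5 / 733) = (733 / 5). Reduce: 733 ≡ 3 (mod 5). Now have -(3 / 5).
5 ≡ 1 (mod 4), so quadratic reciprocity gives (3 / 5) = (5 / 3). Reduce: 5 ≡ 2 (mod 3). Now have -(2 / 3).
Factor out 2: 2 = 2. Since 3 ≡ 3 (mod 8), (2 / 3) = -1. Now have (1 / 3).
(1 / 3) = 1. Collecting the sign factors: 1.
Second factor (2496 / 6917):
Factor out 2: 2496 = 2^6·39. Since 6917 ≡ 5 (mod 8), (2 / 6917) = -1, and (2 / 6917)^6 = +1. Now have (39 / 6917).
6917 ≡ 1 (mod 4), so quadratic reciprocity gives (39 / 6917) = (6917 / 39). Reduce: 6917 ≡ 14 (mod 39). Now have (14 / 39).
Factor out 2: 14 = 2·7. Since 39 ≡ 7 (mod 8), (2 / 39) = +1. Now have (7 / 39).
Both 7 ≡ 3 and 39 ≡ 3 (mod 4), so reciprocity gives (7 / 39) = -(39 / 7). Reduce: 39 ≡ 4 (mod 7). Now have -(4 / 7).
Factor out 2: 4 = 2^2. Since 7 ≡ 7 (mod 8), (2 / 7) = +1, and (2 / 7)^2 = +1. Now have -(1 / 7).
(1 / 7) = 1. Collecting the sign factors: -1.
Product: (1)·(-1) = -1.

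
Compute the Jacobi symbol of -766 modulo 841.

1

Reduce the numerator: -766 ≡ 75 (mod 841), so (-766 / 841) = (75 / 841).
841 ≡ 1 (mod 4), so quadratic reciprocity gives (75 / 841) = (841 / 75). Reduce: 841 ≡ 16 (mod 75). Now have (16 / 75).
Factor out 2: 16 = 2^4. Since 75 ≡ 3 (mod 8), (2 / 75) = -1, and (2 / 75)^4 = +1. Now have (1 / 75).
(1 / 75) = 1. Collecting the sign factors: 1.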